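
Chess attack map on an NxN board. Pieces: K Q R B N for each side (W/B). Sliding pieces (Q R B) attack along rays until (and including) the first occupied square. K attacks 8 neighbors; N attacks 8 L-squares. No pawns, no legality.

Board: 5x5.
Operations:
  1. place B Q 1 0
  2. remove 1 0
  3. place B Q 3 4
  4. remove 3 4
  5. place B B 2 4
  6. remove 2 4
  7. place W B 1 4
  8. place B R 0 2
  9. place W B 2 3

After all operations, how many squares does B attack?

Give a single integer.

Op 1: place BQ@(1,0)
Op 2: remove (1,0)
Op 3: place BQ@(3,4)
Op 4: remove (3,4)
Op 5: place BB@(2,4)
Op 6: remove (2,4)
Op 7: place WB@(1,4)
Op 8: place BR@(0,2)
Op 9: place WB@(2,3)
Per-piece attacks for B:
  BR@(0,2): attacks (0,3) (0,4) (0,1) (0,0) (1,2) (2,2) (3,2) (4,2)
Union (8 distinct): (0,0) (0,1) (0,3) (0,4) (1,2) (2,2) (3,2) (4,2)

Answer: 8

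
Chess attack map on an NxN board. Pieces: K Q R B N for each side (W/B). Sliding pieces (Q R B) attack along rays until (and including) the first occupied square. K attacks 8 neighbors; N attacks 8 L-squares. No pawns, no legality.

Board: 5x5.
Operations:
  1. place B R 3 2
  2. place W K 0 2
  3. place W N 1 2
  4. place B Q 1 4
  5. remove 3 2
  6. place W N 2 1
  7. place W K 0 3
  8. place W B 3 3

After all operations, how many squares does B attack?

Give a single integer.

Op 1: place BR@(3,2)
Op 2: place WK@(0,2)
Op 3: place WN@(1,2)
Op 4: place BQ@(1,4)
Op 5: remove (3,2)
Op 6: place WN@(2,1)
Op 7: place WK@(0,3)
Op 8: place WB@(3,3)
Per-piece attacks for B:
  BQ@(1,4): attacks (1,3) (1,2) (2,4) (3,4) (4,4) (0,4) (2,3) (3,2) (4,1) (0,3) [ray(0,-1) blocked at (1,2); ray(-1,-1) blocked at (0,3)]
Union (10 distinct): (0,3) (0,4) (1,2) (1,3) (2,3) (2,4) (3,2) (3,4) (4,1) (4,4)

Answer: 10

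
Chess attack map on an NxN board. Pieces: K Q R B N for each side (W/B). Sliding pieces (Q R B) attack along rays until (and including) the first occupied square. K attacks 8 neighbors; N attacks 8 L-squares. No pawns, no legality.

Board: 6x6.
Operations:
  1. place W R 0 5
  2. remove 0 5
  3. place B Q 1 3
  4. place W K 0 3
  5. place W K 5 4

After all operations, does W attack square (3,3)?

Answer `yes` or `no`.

Op 1: place WR@(0,5)
Op 2: remove (0,5)
Op 3: place BQ@(1,3)
Op 4: place WK@(0,3)
Op 5: place WK@(5,4)
Per-piece attacks for W:
  WK@(0,3): attacks (0,4) (0,2) (1,3) (1,4) (1,2)
  WK@(5,4): attacks (5,5) (5,3) (4,4) (4,5) (4,3)
W attacks (3,3): no

Answer: no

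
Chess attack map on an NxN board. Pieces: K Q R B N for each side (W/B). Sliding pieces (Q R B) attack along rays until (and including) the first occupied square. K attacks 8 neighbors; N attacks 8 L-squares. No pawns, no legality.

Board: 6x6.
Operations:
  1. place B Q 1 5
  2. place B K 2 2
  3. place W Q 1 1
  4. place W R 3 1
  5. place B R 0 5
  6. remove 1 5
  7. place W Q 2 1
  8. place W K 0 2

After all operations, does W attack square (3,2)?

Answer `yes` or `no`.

Op 1: place BQ@(1,5)
Op 2: place BK@(2,2)
Op 3: place WQ@(1,1)
Op 4: place WR@(3,1)
Op 5: place BR@(0,5)
Op 6: remove (1,5)
Op 7: place WQ@(2,1)
Op 8: place WK@(0,2)
Per-piece attacks for W:
  WK@(0,2): attacks (0,3) (0,1) (1,2) (1,3) (1,1)
  WQ@(1,1): attacks (1,2) (1,3) (1,4) (1,5) (1,0) (2,1) (0,1) (2,2) (2,0) (0,2) (0,0) [ray(1,0) blocked at (2,1); ray(1,1) blocked at (2,2); ray(-1,1) blocked at (0,2)]
  WQ@(2,1): attacks (2,2) (2,0) (3,1) (1,1) (3,2) (4,3) (5,4) (3,0) (1,2) (0,3) (1,0) [ray(0,1) blocked at (2,2); ray(1,0) blocked at (3,1); ray(-1,0) blocked at (1,1)]
  WR@(3,1): attacks (3,2) (3,3) (3,4) (3,5) (3,0) (4,1) (5,1) (2,1) [ray(-1,0) blocked at (2,1)]
W attacks (3,2): yes

Answer: yes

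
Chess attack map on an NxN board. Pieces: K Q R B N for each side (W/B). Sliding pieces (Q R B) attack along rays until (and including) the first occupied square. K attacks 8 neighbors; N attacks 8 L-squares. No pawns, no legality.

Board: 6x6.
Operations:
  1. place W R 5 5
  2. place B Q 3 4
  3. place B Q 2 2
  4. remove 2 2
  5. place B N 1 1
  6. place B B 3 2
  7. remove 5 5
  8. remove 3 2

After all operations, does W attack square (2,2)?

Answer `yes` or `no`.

Op 1: place WR@(5,5)
Op 2: place BQ@(3,4)
Op 3: place BQ@(2,2)
Op 4: remove (2,2)
Op 5: place BN@(1,1)
Op 6: place BB@(3,2)
Op 7: remove (5,5)
Op 8: remove (3,2)
Per-piece attacks for W:
W attacks (2,2): no

Answer: no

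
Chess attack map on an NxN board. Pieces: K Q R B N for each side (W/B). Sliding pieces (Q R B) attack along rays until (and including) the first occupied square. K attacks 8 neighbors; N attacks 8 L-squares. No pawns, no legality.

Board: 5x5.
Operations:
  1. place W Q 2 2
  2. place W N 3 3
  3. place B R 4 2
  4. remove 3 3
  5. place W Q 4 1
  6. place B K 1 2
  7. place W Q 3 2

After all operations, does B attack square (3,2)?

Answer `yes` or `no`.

Op 1: place WQ@(2,2)
Op 2: place WN@(3,3)
Op 3: place BR@(4,2)
Op 4: remove (3,3)
Op 5: place WQ@(4,1)
Op 6: place BK@(1,2)
Op 7: place WQ@(3,2)
Per-piece attacks for B:
  BK@(1,2): attacks (1,3) (1,1) (2,2) (0,2) (2,3) (2,1) (0,3) (0,1)
  BR@(4,2): attacks (4,3) (4,4) (4,1) (3,2) [ray(0,-1) blocked at (4,1); ray(-1,0) blocked at (3,2)]
B attacks (3,2): yes

Answer: yes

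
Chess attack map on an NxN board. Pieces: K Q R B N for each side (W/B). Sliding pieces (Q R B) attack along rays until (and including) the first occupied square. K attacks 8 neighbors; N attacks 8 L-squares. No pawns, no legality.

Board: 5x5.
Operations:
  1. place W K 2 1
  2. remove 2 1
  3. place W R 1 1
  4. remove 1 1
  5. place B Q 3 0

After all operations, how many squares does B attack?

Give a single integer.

Op 1: place WK@(2,1)
Op 2: remove (2,1)
Op 3: place WR@(1,1)
Op 4: remove (1,1)
Op 5: place BQ@(3,0)
Per-piece attacks for B:
  BQ@(3,0): attacks (3,1) (3,2) (3,3) (3,4) (4,0) (2,0) (1,0) (0,0) (4,1) (2,1) (1,2) (0,3)
Union (12 distinct): (0,0) (0,3) (1,0) (1,2) (2,0) (2,1) (3,1) (3,2) (3,3) (3,4) (4,0) (4,1)

Answer: 12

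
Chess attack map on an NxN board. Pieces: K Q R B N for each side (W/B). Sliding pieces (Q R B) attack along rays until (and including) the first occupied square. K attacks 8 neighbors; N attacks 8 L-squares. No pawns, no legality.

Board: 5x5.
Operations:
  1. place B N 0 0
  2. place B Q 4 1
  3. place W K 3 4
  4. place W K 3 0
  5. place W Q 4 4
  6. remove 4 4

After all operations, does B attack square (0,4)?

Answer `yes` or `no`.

Answer: no

Derivation:
Op 1: place BN@(0,0)
Op 2: place BQ@(4,1)
Op 3: place WK@(3,4)
Op 4: place WK@(3,0)
Op 5: place WQ@(4,4)
Op 6: remove (4,4)
Per-piece attacks for B:
  BN@(0,0): attacks (1,2) (2,1)
  BQ@(4,1): attacks (4,2) (4,3) (4,4) (4,0) (3,1) (2,1) (1,1) (0,1) (3,2) (2,3) (1,4) (3,0) [ray(-1,-1) blocked at (3,0)]
B attacks (0,4): no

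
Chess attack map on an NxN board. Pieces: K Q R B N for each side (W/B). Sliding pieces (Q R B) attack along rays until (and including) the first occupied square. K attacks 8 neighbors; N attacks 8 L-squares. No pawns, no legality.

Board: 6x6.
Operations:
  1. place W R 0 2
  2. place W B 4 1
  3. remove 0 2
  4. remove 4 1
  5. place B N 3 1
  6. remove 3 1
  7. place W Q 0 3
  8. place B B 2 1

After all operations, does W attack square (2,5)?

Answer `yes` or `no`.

Answer: yes

Derivation:
Op 1: place WR@(0,2)
Op 2: place WB@(4,1)
Op 3: remove (0,2)
Op 4: remove (4,1)
Op 5: place BN@(3,1)
Op 6: remove (3,1)
Op 7: place WQ@(0,3)
Op 8: place BB@(2,1)
Per-piece attacks for W:
  WQ@(0,3): attacks (0,4) (0,5) (0,2) (0,1) (0,0) (1,3) (2,3) (3,3) (4,3) (5,3) (1,4) (2,5) (1,2) (2,1) [ray(1,-1) blocked at (2,1)]
W attacks (2,5): yes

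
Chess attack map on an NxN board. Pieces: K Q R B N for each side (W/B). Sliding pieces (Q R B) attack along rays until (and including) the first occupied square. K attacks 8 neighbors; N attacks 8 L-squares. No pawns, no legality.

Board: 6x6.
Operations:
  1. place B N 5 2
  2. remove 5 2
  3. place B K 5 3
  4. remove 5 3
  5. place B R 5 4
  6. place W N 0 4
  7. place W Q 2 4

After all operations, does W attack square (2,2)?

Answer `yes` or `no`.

Op 1: place BN@(5,2)
Op 2: remove (5,2)
Op 3: place BK@(5,3)
Op 4: remove (5,3)
Op 5: place BR@(5,4)
Op 6: place WN@(0,4)
Op 7: place WQ@(2,4)
Per-piece attacks for W:
  WN@(0,4): attacks (2,5) (1,2) (2,3)
  WQ@(2,4): attacks (2,5) (2,3) (2,2) (2,1) (2,0) (3,4) (4,4) (5,4) (1,4) (0,4) (3,5) (3,3) (4,2) (5,1) (1,5) (1,3) (0,2) [ray(1,0) blocked at (5,4); ray(-1,0) blocked at (0,4)]
W attacks (2,2): yes

Answer: yes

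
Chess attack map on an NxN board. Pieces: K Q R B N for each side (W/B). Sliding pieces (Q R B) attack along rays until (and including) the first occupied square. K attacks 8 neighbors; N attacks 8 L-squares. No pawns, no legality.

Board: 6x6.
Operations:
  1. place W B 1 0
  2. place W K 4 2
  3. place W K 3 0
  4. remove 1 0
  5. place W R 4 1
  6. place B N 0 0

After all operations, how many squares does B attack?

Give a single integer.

Op 1: place WB@(1,0)
Op 2: place WK@(4,2)
Op 3: place WK@(3,0)
Op 4: remove (1,0)
Op 5: place WR@(4,1)
Op 6: place BN@(0,0)
Per-piece attacks for B:
  BN@(0,0): attacks (1,2) (2,1)
Union (2 distinct): (1,2) (2,1)

Answer: 2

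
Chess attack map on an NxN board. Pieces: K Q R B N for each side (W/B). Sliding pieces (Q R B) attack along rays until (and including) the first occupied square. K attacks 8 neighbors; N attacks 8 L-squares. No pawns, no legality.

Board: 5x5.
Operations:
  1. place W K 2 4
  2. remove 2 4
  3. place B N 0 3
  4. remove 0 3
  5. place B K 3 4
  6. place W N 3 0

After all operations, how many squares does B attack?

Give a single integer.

Answer: 5

Derivation:
Op 1: place WK@(2,4)
Op 2: remove (2,4)
Op 3: place BN@(0,3)
Op 4: remove (0,3)
Op 5: place BK@(3,4)
Op 6: place WN@(3,0)
Per-piece attacks for B:
  BK@(3,4): attacks (3,3) (4,4) (2,4) (4,3) (2,3)
Union (5 distinct): (2,3) (2,4) (3,3) (4,3) (4,4)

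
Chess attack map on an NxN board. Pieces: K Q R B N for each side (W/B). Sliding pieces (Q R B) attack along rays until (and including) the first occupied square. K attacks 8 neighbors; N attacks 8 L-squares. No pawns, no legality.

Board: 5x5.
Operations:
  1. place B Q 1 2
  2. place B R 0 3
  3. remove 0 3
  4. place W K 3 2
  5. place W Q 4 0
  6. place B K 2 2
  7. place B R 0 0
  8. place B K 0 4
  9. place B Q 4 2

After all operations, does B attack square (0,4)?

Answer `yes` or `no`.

Op 1: place BQ@(1,2)
Op 2: place BR@(0,3)
Op 3: remove (0,3)
Op 4: place WK@(3,2)
Op 5: place WQ@(4,0)
Op 6: place BK@(2,2)
Op 7: place BR@(0,0)
Op 8: place BK@(0,4)
Op 9: place BQ@(4,2)
Per-piece attacks for B:
  BR@(0,0): attacks (0,1) (0,2) (0,3) (0,4) (1,0) (2,0) (3,0) (4,0) [ray(0,1) blocked at (0,4); ray(1,0) blocked at (4,0)]
  BK@(0,4): attacks (0,3) (1,4) (1,3)
  BQ@(1,2): attacks (1,3) (1,4) (1,1) (1,0) (2,2) (0,2) (2,3) (3,4) (2,1) (3,0) (0,3) (0,1) [ray(1,0) blocked at (2,2)]
  BK@(2,2): attacks (2,3) (2,1) (3,2) (1,2) (3,3) (3,1) (1,3) (1,1)
  BQ@(4,2): attacks (4,3) (4,4) (4,1) (4,0) (3,2) (3,3) (2,4) (3,1) (2,0) [ray(0,-1) blocked at (4,0); ray(-1,0) blocked at (3,2)]
B attacks (0,4): yes

Answer: yes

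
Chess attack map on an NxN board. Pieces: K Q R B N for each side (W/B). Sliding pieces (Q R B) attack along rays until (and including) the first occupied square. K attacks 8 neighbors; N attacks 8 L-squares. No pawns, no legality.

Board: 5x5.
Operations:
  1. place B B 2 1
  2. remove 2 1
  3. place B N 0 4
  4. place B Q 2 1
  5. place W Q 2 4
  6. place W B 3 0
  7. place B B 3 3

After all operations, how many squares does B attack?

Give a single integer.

Answer: 17

Derivation:
Op 1: place BB@(2,1)
Op 2: remove (2,1)
Op 3: place BN@(0,4)
Op 4: place BQ@(2,1)
Op 5: place WQ@(2,4)
Op 6: place WB@(3,0)
Op 7: place BB@(3,3)
Per-piece attacks for B:
  BN@(0,4): attacks (1,2) (2,3)
  BQ@(2,1): attacks (2,2) (2,3) (2,4) (2,0) (3,1) (4,1) (1,1) (0,1) (3,2) (4,3) (3,0) (1,2) (0,3) (1,0) [ray(0,1) blocked at (2,4); ray(1,-1) blocked at (3,0)]
  BB@(3,3): attacks (4,4) (4,2) (2,4) (2,2) (1,1) (0,0) [ray(-1,1) blocked at (2,4)]
Union (17 distinct): (0,0) (0,1) (0,3) (1,0) (1,1) (1,2) (2,0) (2,2) (2,3) (2,4) (3,0) (3,1) (3,2) (4,1) (4,2) (4,3) (4,4)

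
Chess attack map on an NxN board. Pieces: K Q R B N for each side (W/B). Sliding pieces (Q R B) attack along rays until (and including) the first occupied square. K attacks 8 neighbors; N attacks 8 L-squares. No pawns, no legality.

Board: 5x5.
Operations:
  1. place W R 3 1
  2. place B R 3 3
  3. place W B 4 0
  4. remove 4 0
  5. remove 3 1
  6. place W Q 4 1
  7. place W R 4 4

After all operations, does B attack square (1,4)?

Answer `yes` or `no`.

Op 1: place WR@(3,1)
Op 2: place BR@(3,3)
Op 3: place WB@(4,0)
Op 4: remove (4,0)
Op 5: remove (3,1)
Op 6: place WQ@(4,1)
Op 7: place WR@(4,4)
Per-piece attacks for B:
  BR@(3,3): attacks (3,4) (3,2) (3,1) (3,0) (4,3) (2,3) (1,3) (0,3)
B attacks (1,4): no

Answer: no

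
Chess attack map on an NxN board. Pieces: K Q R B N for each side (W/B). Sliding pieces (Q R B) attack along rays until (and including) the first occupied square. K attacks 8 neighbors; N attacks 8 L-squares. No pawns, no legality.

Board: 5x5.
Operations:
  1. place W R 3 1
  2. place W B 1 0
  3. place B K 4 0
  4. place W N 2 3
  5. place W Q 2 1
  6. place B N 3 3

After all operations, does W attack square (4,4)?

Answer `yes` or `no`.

Op 1: place WR@(3,1)
Op 2: place WB@(1,0)
Op 3: place BK@(4,0)
Op 4: place WN@(2,3)
Op 5: place WQ@(2,1)
Op 6: place BN@(3,3)
Per-piece attacks for W:
  WB@(1,0): attacks (2,1) (0,1) [ray(1,1) blocked at (2,1)]
  WQ@(2,1): attacks (2,2) (2,3) (2,0) (3,1) (1,1) (0,1) (3,2) (4,3) (3,0) (1,2) (0,3) (1,0) [ray(0,1) blocked at (2,3); ray(1,0) blocked at (3,1); ray(-1,-1) blocked at (1,0)]
  WN@(2,3): attacks (4,4) (0,4) (3,1) (4,2) (1,1) (0,2)
  WR@(3,1): attacks (3,2) (3,3) (3,0) (4,1) (2,1) [ray(0,1) blocked at (3,3); ray(-1,0) blocked at (2,1)]
W attacks (4,4): yes

Answer: yes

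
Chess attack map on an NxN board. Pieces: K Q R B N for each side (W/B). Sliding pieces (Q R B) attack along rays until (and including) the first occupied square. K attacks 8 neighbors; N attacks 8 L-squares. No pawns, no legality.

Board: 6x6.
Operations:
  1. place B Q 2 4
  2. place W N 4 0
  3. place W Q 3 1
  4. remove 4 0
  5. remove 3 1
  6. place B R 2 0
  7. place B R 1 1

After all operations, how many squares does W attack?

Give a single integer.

Op 1: place BQ@(2,4)
Op 2: place WN@(4,0)
Op 3: place WQ@(3,1)
Op 4: remove (4,0)
Op 5: remove (3,1)
Op 6: place BR@(2,0)
Op 7: place BR@(1,1)
Per-piece attacks for W:
Union (0 distinct): (none)

Answer: 0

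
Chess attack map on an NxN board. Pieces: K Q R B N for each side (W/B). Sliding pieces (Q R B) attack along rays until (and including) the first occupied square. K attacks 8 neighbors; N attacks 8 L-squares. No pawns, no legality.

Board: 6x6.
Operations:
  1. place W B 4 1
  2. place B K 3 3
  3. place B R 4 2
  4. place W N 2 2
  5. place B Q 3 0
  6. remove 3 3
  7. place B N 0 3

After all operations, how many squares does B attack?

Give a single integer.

Op 1: place WB@(4,1)
Op 2: place BK@(3,3)
Op 3: place BR@(4,2)
Op 4: place WN@(2,2)
Op 5: place BQ@(3,0)
Op 6: remove (3,3)
Op 7: place BN@(0,3)
Per-piece attacks for B:
  BN@(0,3): attacks (1,5) (2,4) (1,1) (2,2)
  BQ@(3,0): attacks (3,1) (3,2) (3,3) (3,4) (3,5) (4,0) (5,0) (2,0) (1,0) (0,0) (4,1) (2,1) (1,2) (0,3) [ray(1,1) blocked at (4,1); ray(-1,1) blocked at (0,3)]
  BR@(4,2): attacks (4,3) (4,4) (4,5) (4,1) (5,2) (3,2) (2,2) [ray(0,-1) blocked at (4,1); ray(-1,0) blocked at (2,2)]
Union (22 distinct): (0,0) (0,3) (1,0) (1,1) (1,2) (1,5) (2,0) (2,1) (2,2) (2,4) (3,1) (3,2) (3,3) (3,4) (3,5) (4,0) (4,1) (4,3) (4,4) (4,5) (5,0) (5,2)

Answer: 22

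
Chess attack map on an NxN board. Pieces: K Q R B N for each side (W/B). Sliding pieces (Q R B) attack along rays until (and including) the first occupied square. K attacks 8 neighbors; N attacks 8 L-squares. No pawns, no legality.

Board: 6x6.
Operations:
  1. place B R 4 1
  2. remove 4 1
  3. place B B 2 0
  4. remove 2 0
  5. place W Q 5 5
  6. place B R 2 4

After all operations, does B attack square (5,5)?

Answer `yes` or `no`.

Answer: no

Derivation:
Op 1: place BR@(4,1)
Op 2: remove (4,1)
Op 3: place BB@(2,0)
Op 4: remove (2,0)
Op 5: place WQ@(5,5)
Op 6: place BR@(2,4)
Per-piece attacks for B:
  BR@(2,4): attacks (2,5) (2,3) (2,2) (2,1) (2,0) (3,4) (4,4) (5,4) (1,4) (0,4)
B attacks (5,5): no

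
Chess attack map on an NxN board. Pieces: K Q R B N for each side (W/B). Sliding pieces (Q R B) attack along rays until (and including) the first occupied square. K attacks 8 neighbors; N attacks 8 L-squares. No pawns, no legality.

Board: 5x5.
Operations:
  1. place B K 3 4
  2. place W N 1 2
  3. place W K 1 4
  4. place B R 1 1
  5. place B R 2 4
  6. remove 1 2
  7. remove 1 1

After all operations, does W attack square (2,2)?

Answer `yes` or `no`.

Op 1: place BK@(3,4)
Op 2: place WN@(1,2)
Op 3: place WK@(1,4)
Op 4: place BR@(1,1)
Op 5: place BR@(2,4)
Op 6: remove (1,2)
Op 7: remove (1,1)
Per-piece attacks for W:
  WK@(1,4): attacks (1,3) (2,4) (0,4) (2,3) (0,3)
W attacks (2,2): no

Answer: no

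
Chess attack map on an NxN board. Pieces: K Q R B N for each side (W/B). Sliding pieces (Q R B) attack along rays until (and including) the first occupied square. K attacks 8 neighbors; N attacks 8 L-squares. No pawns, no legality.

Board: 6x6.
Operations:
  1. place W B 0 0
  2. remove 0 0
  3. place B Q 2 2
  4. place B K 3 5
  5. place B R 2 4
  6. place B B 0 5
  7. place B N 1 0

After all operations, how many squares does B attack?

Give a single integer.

Op 1: place WB@(0,0)
Op 2: remove (0,0)
Op 3: place BQ@(2,2)
Op 4: place BK@(3,5)
Op 5: place BR@(2,4)
Op 6: place BB@(0,5)
Op 7: place BN@(1,0)
Per-piece attacks for B:
  BB@(0,5): attacks (1,4) (2,3) (3,2) (4,1) (5,0)
  BN@(1,0): attacks (2,2) (3,1) (0,2)
  BQ@(2,2): attacks (2,3) (2,4) (2,1) (2,0) (3,2) (4,2) (5,2) (1,2) (0,2) (3,3) (4,4) (5,5) (3,1) (4,0) (1,3) (0,4) (1,1) (0,0) [ray(0,1) blocked at (2,4)]
  BR@(2,4): attacks (2,5) (2,3) (2,2) (3,4) (4,4) (5,4) (1,4) (0,4) [ray(0,-1) blocked at (2,2)]
  BK@(3,5): attacks (3,4) (4,5) (2,5) (4,4) (2,4)
Union (26 distinct): (0,0) (0,2) (0,4) (1,1) (1,2) (1,3) (1,4) (2,0) (2,1) (2,2) (2,3) (2,4) (2,5) (3,1) (3,2) (3,3) (3,4) (4,0) (4,1) (4,2) (4,4) (4,5) (5,0) (5,2) (5,4) (5,5)

Answer: 26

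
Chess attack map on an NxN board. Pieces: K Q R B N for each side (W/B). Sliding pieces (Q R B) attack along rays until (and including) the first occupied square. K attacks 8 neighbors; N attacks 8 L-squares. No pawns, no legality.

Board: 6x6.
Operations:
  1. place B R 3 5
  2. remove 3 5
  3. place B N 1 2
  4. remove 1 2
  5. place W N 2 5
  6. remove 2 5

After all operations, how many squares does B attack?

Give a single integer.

Op 1: place BR@(3,5)
Op 2: remove (3,5)
Op 3: place BN@(1,2)
Op 4: remove (1,2)
Op 5: place WN@(2,5)
Op 6: remove (2,5)
Per-piece attacks for B:
Union (0 distinct): (none)

Answer: 0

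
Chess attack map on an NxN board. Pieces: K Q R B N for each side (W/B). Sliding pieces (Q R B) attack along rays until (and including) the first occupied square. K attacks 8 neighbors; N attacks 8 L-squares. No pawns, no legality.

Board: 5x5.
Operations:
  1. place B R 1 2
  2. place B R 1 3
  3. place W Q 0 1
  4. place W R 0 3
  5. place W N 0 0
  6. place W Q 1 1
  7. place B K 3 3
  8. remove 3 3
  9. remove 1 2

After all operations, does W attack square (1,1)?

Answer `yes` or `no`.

Op 1: place BR@(1,2)
Op 2: place BR@(1,3)
Op 3: place WQ@(0,1)
Op 4: place WR@(0,3)
Op 5: place WN@(0,0)
Op 6: place WQ@(1,1)
Op 7: place BK@(3,3)
Op 8: remove (3,3)
Op 9: remove (1,2)
Per-piece attacks for W:
  WN@(0,0): attacks (1,2) (2,1)
  WQ@(0,1): attacks (0,2) (0,3) (0,0) (1,1) (1,2) (2,3) (3,4) (1,0) [ray(0,1) blocked at (0,3); ray(0,-1) blocked at (0,0); ray(1,0) blocked at (1,1)]
  WR@(0,3): attacks (0,4) (0,2) (0,1) (1,3) [ray(0,-1) blocked at (0,1); ray(1,0) blocked at (1,3)]
  WQ@(1,1): attacks (1,2) (1,3) (1,0) (2,1) (3,1) (4,1) (0,1) (2,2) (3,3) (4,4) (2,0) (0,2) (0,0) [ray(0,1) blocked at (1,3); ray(-1,0) blocked at (0,1); ray(-1,-1) blocked at (0,0)]
W attacks (1,1): yes

Answer: yes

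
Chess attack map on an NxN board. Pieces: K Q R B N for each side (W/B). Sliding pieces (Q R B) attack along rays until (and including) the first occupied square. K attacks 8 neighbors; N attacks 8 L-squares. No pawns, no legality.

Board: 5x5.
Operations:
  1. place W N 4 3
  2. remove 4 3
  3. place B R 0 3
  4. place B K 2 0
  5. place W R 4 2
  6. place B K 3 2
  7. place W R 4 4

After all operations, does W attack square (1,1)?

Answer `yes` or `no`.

Op 1: place WN@(4,3)
Op 2: remove (4,3)
Op 3: place BR@(0,3)
Op 4: place BK@(2,0)
Op 5: place WR@(4,2)
Op 6: place BK@(3,2)
Op 7: place WR@(4,4)
Per-piece attacks for W:
  WR@(4,2): attacks (4,3) (4,4) (4,1) (4,0) (3,2) [ray(0,1) blocked at (4,4); ray(-1,0) blocked at (3,2)]
  WR@(4,4): attacks (4,3) (4,2) (3,4) (2,4) (1,4) (0,4) [ray(0,-1) blocked at (4,2)]
W attacks (1,1): no

Answer: no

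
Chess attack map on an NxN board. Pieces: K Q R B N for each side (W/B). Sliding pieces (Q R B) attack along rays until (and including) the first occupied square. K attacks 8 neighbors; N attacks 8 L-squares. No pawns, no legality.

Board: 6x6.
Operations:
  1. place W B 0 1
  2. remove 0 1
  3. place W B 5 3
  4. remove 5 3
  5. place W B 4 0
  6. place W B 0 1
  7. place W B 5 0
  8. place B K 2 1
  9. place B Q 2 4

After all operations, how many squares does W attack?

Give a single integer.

Op 1: place WB@(0,1)
Op 2: remove (0,1)
Op 3: place WB@(5,3)
Op 4: remove (5,3)
Op 5: place WB@(4,0)
Op 6: place WB@(0,1)
Op 7: place WB@(5,0)
Op 8: place BK@(2,1)
Op 9: place BQ@(2,4)
Per-piece attacks for W:
  WB@(0,1): attacks (1,2) (2,3) (3,4) (4,5) (1,0)
  WB@(4,0): attacks (5,1) (3,1) (2,2) (1,3) (0,4)
  WB@(5,0): attacks (4,1) (3,2) (2,3) (1,4) (0,5)
Union (14 distinct): (0,4) (0,5) (1,0) (1,2) (1,3) (1,4) (2,2) (2,3) (3,1) (3,2) (3,4) (4,1) (4,5) (5,1)

Answer: 14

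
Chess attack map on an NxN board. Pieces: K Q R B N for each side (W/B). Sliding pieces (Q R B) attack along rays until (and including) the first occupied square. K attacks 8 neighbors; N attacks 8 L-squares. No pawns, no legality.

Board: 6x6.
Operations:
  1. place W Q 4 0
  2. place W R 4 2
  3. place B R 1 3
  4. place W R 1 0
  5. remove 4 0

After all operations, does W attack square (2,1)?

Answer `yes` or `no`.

Answer: no

Derivation:
Op 1: place WQ@(4,0)
Op 2: place WR@(4,2)
Op 3: place BR@(1,3)
Op 4: place WR@(1,0)
Op 5: remove (4,0)
Per-piece attacks for W:
  WR@(1,0): attacks (1,1) (1,2) (1,3) (2,0) (3,0) (4,0) (5,0) (0,0) [ray(0,1) blocked at (1,3)]
  WR@(4,2): attacks (4,3) (4,4) (4,5) (4,1) (4,0) (5,2) (3,2) (2,2) (1,2) (0,2)
W attacks (2,1): no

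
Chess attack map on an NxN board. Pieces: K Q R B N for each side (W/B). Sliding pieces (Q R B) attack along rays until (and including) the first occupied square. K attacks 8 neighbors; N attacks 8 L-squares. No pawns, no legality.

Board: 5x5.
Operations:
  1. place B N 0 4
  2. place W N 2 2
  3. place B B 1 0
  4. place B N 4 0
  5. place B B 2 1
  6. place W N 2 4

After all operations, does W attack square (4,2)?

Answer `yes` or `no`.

Op 1: place BN@(0,4)
Op 2: place WN@(2,2)
Op 3: place BB@(1,0)
Op 4: place BN@(4,0)
Op 5: place BB@(2,1)
Op 6: place WN@(2,4)
Per-piece attacks for W:
  WN@(2,2): attacks (3,4) (4,3) (1,4) (0,3) (3,0) (4,1) (1,0) (0,1)
  WN@(2,4): attacks (3,2) (4,3) (1,2) (0,3)
W attacks (4,2): no

Answer: no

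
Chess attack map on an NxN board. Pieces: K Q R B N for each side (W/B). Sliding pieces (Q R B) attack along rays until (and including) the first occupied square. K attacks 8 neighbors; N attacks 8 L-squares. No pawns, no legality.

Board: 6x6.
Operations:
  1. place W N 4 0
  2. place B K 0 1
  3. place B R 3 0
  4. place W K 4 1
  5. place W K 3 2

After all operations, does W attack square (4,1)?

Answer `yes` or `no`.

Answer: yes

Derivation:
Op 1: place WN@(4,0)
Op 2: place BK@(0,1)
Op 3: place BR@(3,0)
Op 4: place WK@(4,1)
Op 5: place WK@(3,2)
Per-piece attacks for W:
  WK@(3,2): attacks (3,3) (3,1) (4,2) (2,2) (4,3) (4,1) (2,3) (2,1)
  WN@(4,0): attacks (5,2) (3,2) (2,1)
  WK@(4,1): attacks (4,2) (4,0) (5,1) (3,1) (5,2) (5,0) (3,2) (3,0)
W attacks (4,1): yes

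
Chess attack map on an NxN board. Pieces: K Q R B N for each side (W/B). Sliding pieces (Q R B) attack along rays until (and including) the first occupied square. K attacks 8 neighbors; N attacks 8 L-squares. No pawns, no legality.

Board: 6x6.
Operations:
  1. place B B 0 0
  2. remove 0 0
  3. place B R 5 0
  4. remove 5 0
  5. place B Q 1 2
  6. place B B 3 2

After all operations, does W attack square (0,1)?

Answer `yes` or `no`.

Answer: no

Derivation:
Op 1: place BB@(0,0)
Op 2: remove (0,0)
Op 3: place BR@(5,0)
Op 4: remove (5,0)
Op 5: place BQ@(1,2)
Op 6: place BB@(3,2)
Per-piece attacks for W:
W attacks (0,1): no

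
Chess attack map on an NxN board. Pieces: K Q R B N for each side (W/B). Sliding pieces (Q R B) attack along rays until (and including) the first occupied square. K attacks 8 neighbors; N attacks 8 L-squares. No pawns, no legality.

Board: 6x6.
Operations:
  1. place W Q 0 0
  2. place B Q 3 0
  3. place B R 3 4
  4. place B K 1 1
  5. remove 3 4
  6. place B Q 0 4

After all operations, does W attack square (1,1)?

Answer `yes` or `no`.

Answer: yes

Derivation:
Op 1: place WQ@(0,0)
Op 2: place BQ@(3,0)
Op 3: place BR@(3,4)
Op 4: place BK@(1,1)
Op 5: remove (3,4)
Op 6: place BQ@(0,4)
Per-piece attacks for W:
  WQ@(0,0): attacks (0,1) (0,2) (0,3) (0,4) (1,0) (2,0) (3,0) (1,1) [ray(0,1) blocked at (0,4); ray(1,0) blocked at (3,0); ray(1,1) blocked at (1,1)]
W attacks (1,1): yes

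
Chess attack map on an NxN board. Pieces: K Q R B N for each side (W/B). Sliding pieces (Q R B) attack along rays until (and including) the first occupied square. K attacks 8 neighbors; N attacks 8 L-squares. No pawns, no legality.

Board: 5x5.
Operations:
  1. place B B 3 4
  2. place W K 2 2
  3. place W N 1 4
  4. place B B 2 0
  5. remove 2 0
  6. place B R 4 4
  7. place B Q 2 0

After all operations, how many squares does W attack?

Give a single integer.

Answer: 10

Derivation:
Op 1: place BB@(3,4)
Op 2: place WK@(2,2)
Op 3: place WN@(1,4)
Op 4: place BB@(2,0)
Op 5: remove (2,0)
Op 6: place BR@(4,4)
Op 7: place BQ@(2,0)
Per-piece attacks for W:
  WN@(1,4): attacks (2,2) (3,3) (0,2)
  WK@(2,2): attacks (2,3) (2,1) (3,2) (1,2) (3,3) (3,1) (1,3) (1,1)
Union (10 distinct): (0,2) (1,1) (1,2) (1,3) (2,1) (2,2) (2,3) (3,1) (3,2) (3,3)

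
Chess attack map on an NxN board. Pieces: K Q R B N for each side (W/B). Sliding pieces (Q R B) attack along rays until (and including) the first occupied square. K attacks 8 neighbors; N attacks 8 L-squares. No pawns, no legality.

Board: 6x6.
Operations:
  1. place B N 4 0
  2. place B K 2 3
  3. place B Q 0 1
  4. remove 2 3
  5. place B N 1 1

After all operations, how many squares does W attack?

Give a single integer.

Answer: 0

Derivation:
Op 1: place BN@(4,0)
Op 2: place BK@(2,3)
Op 3: place BQ@(0,1)
Op 4: remove (2,3)
Op 5: place BN@(1,1)
Per-piece attacks for W:
Union (0 distinct): (none)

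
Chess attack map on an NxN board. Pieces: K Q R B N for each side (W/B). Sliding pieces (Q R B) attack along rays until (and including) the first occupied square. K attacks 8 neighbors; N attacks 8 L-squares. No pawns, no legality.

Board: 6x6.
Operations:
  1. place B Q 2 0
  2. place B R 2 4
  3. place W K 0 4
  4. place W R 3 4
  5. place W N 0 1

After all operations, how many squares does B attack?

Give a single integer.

Op 1: place BQ@(2,0)
Op 2: place BR@(2,4)
Op 3: place WK@(0,4)
Op 4: place WR@(3,4)
Op 5: place WN@(0,1)
Per-piece attacks for B:
  BQ@(2,0): attacks (2,1) (2,2) (2,3) (2,4) (3,0) (4,0) (5,0) (1,0) (0,0) (3,1) (4,2) (5,3) (1,1) (0,2) [ray(0,1) blocked at (2,4)]
  BR@(2,4): attacks (2,5) (2,3) (2,2) (2,1) (2,0) (3,4) (1,4) (0,4) [ray(0,-1) blocked at (2,0); ray(1,0) blocked at (3,4); ray(-1,0) blocked at (0,4)]
Union (19 distinct): (0,0) (0,2) (0,4) (1,0) (1,1) (1,4) (2,0) (2,1) (2,2) (2,3) (2,4) (2,5) (3,0) (3,1) (3,4) (4,0) (4,2) (5,0) (5,3)

Answer: 19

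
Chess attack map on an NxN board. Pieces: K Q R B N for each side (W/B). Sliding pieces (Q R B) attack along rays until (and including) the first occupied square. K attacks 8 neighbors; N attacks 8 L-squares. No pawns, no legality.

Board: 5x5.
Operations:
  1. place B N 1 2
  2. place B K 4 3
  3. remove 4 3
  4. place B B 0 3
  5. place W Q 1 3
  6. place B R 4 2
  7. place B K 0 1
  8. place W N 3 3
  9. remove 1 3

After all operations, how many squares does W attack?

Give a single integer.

Op 1: place BN@(1,2)
Op 2: place BK@(4,3)
Op 3: remove (4,3)
Op 4: place BB@(0,3)
Op 5: place WQ@(1,3)
Op 6: place BR@(4,2)
Op 7: place BK@(0,1)
Op 8: place WN@(3,3)
Op 9: remove (1,3)
Per-piece attacks for W:
  WN@(3,3): attacks (1,4) (4,1) (2,1) (1,2)
Union (4 distinct): (1,2) (1,4) (2,1) (4,1)

Answer: 4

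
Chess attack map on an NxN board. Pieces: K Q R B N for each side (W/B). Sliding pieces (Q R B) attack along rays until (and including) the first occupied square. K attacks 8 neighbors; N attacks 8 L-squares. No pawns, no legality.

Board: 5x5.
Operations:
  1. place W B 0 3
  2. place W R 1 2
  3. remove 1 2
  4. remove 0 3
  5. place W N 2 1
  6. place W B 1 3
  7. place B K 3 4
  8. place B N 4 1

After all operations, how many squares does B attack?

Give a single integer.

Answer: 7

Derivation:
Op 1: place WB@(0,3)
Op 2: place WR@(1,2)
Op 3: remove (1,2)
Op 4: remove (0,3)
Op 5: place WN@(2,1)
Op 6: place WB@(1,3)
Op 7: place BK@(3,4)
Op 8: place BN@(4,1)
Per-piece attacks for B:
  BK@(3,4): attacks (3,3) (4,4) (2,4) (4,3) (2,3)
  BN@(4,1): attacks (3,3) (2,2) (2,0)
Union (7 distinct): (2,0) (2,2) (2,3) (2,4) (3,3) (4,3) (4,4)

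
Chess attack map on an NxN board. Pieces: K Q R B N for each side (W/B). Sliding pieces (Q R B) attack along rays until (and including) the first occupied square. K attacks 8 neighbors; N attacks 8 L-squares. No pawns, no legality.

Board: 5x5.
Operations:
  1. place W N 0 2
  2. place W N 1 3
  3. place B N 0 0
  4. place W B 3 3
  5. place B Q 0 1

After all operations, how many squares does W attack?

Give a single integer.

Answer: 13

Derivation:
Op 1: place WN@(0,2)
Op 2: place WN@(1,3)
Op 3: place BN@(0,0)
Op 4: place WB@(3,3)
Op 5: place BQ@(0,1)
Per-piece attacks for W:
  WN@(0,2): attacks (1,4) (2,3) (1,0) (2,1)
  WN@(1,3): attacks (3,4) (2,1) (3,2) (0,1)
  WB@(3,3): attacks (4,4) (4,2) (2,4) (2,2) (1,1) (0,0) [ray(-1,-1) blocked at (0,0)]
Union (13 distinct): (0,0) (0,1) (1,0) (1,1) (1,4) (2,1) (2,2) (2,3) (2,4) (3,2) (3,4) (4,2) (4,4)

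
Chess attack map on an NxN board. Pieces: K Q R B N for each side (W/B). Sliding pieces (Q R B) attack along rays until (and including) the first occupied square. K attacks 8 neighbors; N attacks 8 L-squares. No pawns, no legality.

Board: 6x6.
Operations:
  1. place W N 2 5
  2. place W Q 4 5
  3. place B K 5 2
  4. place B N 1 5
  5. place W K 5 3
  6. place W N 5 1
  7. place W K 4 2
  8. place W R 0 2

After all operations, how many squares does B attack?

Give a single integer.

Op 1: place WN@(2,5)
Op 2: place WQ@(4,5)
Op 3: place BK@(5,2)
Op 4: place BN@(1,5)
Op 5: place WK@(5,3)
Op 6: place WN@(5,1)
Op 7: place WK@(4,2)
Op 8: place WR@(0,2)
Per-piece attacks for B:
  BN@(1,5): attacks (2,3) (3,4) (0,3)
  BK@(5,2): attacks (5,3) (5,1) (4,2) (4,3) (4,1)
Union (8 distinct): (0,3) (2,3) (3,4) (4,1) (4,2) (4,3) (5,1) (5,3)

Answer: 8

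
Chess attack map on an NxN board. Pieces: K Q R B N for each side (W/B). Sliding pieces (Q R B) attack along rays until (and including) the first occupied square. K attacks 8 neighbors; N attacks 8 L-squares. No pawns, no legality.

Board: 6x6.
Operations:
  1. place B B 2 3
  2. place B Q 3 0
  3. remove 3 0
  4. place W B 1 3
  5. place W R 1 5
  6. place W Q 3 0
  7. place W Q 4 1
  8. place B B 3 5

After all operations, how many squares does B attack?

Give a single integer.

Answer: 12

Derivation:
Op 1: place BB@(2,3)
Op 2: place BQ@(3,0)
Op 3: remove (3,0)
Op 4: place WB@(1,3)
Op 5: place WR@(1,5)
Op 6: place WQ@(3,0)
Op 7: place WQ@(4,1)
Op 8: place BB@(3,5)
Per-piece attacks for B:
  BB@(2,3): attacks (3,4) (4,5) (3,2) (4,1) (1,4) (0,5) (1,2) (0,1) [ray(1,-1) blocked at (4,1)]
  BB@(3,5): attacks (4,4) (5,3) (2,4) (1,3) [ray(-1,-1) blocked at (1,3)]
Union (12 distinct): (0,1) (0,5) (1,2) (1,3) (1,4) (2,4) (3,2) (3,4) (4,1) (4,4) (4,5) (5,3)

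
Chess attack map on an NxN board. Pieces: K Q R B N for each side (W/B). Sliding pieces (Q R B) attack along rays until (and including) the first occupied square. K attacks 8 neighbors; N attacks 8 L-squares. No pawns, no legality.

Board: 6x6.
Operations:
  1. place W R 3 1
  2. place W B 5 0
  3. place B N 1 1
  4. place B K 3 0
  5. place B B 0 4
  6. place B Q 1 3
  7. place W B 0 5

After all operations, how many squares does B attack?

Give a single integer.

Answer: 22

Derivation:
Op 1: place WR@(3,1)
Op 2: place WB@(5,0)
Op 3: place BN@(1,1)
Op 4: place BK@(3,0)
Op 5: place BB@(0,4)
Op 6: place BQ@(1,3)
Op 7: place WB@(0,5)
Per-piece attacks for B:
  BB@(0,4): attacks (1,5) (1,3) [ray(1,-1) blocked at (1,3)]
  BN@(1,1): attacks (2,3) (3,2) (0,3) (3,0)
  BQ@(1,3): attacks (1,4) (1,5) (1,2) (1,1) (2,3) (3,3) (4,3) (5,3) (0,3) (2,4) (3,5) (2,2) (3,1) (0,4) (0,2) [ray(0,-1) blocked at (1,1); ray(1,-1) blocked at (3,1); ray(-1,1) blocked at (0,4)]
  BK@(3,0): attacks (3,1) (4,0) (2,0) (4,1) (2,1)
Union (22 distinct): (0,2) (0,3) (0,4) (1,1) (1,2) (1,3) (1,4) (1,5) (2,0) (2,1) (2,2) (2,3) (2,4) (3,0) (3,1) (3,2) (3,3) (3,5) (4,0) (4,1) (4,3) (5,3)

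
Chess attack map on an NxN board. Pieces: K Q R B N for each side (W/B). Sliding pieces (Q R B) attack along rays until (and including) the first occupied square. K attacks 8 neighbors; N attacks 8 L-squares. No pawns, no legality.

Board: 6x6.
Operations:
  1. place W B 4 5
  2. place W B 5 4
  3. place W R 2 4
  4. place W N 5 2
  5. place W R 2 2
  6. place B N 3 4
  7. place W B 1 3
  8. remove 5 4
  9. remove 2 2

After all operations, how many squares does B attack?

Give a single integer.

Answer: 6

Derivation:
Op 1: place WB@(4,5)
Op 2: place WB@(5,4)
Op 3: place WR@(2,4)
Op 4: place WN@(5,2)
Op 5: place WR@(2,2)
Op 6: place BN@(3,4)
Op 7: place WB@(1,3)
Op 8: remove (5,4)
Op 9: remove (2,2)
Per-piece attacks for B:
  BN@(3,4): attacks (5,5) (1,5) (4,2) (5,3) (2,2) (1,3)
Union (6 distinct): (1,3) (1,5) (2,2) (4,2) (5,3) (5,5)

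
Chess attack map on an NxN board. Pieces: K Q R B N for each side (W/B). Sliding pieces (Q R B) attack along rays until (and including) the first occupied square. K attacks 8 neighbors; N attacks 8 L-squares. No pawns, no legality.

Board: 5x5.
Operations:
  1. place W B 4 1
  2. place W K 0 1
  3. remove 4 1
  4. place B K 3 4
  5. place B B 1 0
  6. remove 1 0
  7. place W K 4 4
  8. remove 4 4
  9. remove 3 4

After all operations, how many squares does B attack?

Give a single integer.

Answer: 0

Derivation:
Op 1: place WB@(4,1)
Op 2: place WK@(0,1)
Op 3: remove (4,1)
Op 4: place BK@(3,4)
Op 5: place BB@(1,0)
Op 6: remove (1,0)
Op 7: place WK@(4,4)
Op 8: remove (4,4)
Op 9: remove (3,4)
Per-piece attacks for B:
Union (0 distinct): (none)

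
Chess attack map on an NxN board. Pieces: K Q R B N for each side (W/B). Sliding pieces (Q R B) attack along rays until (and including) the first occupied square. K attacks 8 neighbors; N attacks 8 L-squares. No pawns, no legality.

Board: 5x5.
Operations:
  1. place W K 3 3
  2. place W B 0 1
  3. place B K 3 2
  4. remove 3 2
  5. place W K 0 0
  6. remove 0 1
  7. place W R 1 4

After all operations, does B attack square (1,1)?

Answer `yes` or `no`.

Op 1: place WK@(3,3)
Op 2: place WB@(0,1)
Op 3: place BK@(3,2)
Op 4: remove (3,2)
Op 5: place WK@(0,0)
Op 6: remove (0,1)
Op 7: place WR@(1,4)
Per-piece attacks for B:
B attacks (1,1): no

Answer: no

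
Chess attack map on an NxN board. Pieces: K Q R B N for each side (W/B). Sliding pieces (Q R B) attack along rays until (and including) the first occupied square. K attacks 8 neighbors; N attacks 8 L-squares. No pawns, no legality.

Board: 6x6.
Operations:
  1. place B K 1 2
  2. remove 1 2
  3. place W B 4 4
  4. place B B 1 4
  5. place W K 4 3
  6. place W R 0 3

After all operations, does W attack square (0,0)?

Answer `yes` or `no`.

Op 1: place BK@(1,2)
Op 2: remove (1,2)
Op 3: place WB@(4,4)
Op 4: place BB@(1,4)
Op 5: place WK@(4,3)
Op 6: place WR@(0,3)
Per-piece attacks for W:
  WR@(0,3): attacks (0,4) (0,5) (0,2) (0,1) (0,0) (1,3) (2,3) (3,3) (4,3) [ray(1,0) blocked at (4,3)]
  WK@(4,3): attacks (4,4) (4,2) (5,3) (3,3) (5,4) (5,2) (3,4) (3,2)
  WB@(4,4): attacks (5,5) (5,3) (3,5) (3,3) (2,2) (1,1) (0,0)
W attacks (0,0): yes

Answer: yes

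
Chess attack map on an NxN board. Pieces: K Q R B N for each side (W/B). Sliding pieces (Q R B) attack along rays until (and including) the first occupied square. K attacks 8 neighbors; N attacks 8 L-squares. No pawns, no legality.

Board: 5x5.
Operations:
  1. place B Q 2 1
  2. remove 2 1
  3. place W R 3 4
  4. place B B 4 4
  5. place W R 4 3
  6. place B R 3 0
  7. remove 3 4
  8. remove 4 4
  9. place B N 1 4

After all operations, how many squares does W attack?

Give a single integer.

Answer: 8

Derivation:
Op 1: place BQ@(2,1)
Op 2: remove (2,1)
Op 3: place WR@(3,4)
Op 4: place BB@(4,4)
Op 5: place WR@(4,3)
Op 6: place BR@(3,0)
Op 7: remove (3,4)
Op 8: remove (4,4)
Op 9: place BN@(1,4)
Per-piece attacks for W:
  WR@(4,3): attacks (4,4) (4,2) (4,1) (4,0) (3,3) (2,3) (1,3) (0,3)
Union (8 distinct): (0,3) (1,3) (2,3) (3,3) (4,0) (4,1) (4,2) (4,4)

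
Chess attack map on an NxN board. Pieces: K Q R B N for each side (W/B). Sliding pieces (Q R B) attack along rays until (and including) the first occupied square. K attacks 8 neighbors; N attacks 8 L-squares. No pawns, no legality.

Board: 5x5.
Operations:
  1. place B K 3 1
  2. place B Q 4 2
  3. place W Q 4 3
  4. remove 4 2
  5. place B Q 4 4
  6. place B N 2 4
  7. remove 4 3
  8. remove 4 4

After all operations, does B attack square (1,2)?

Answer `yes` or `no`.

Answer: yes

Derivation:
Op 1: place BK@(3,1)
Op 2: place BQ@(4,2)
Op 3: place WQ@(4,3)
Op 4: remove (4,2)
Op 5: place BQ@(4,4)
Op 6: place BN@(2,4)
Op 7: remove (4,3)
Op 8: remove (4,4)
Per-piece attacks for B:
  BN@(2,4): attacks (3,2) (4,3) (1,2) (0,3)
  BK@(3,1): attacks (3,2) (3,0) (4,1) (2,1) (4,2) (4,0) (2,2) (2,0)
B attacks (1,2): yes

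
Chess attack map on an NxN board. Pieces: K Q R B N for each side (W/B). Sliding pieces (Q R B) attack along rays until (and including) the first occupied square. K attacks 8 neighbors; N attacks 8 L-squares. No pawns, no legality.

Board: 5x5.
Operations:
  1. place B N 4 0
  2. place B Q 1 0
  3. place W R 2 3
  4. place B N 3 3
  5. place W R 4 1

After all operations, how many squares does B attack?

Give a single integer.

Answer: 13

Derivation:
Op 1: place BN@(4,0)
Op 2: place BQ@(1,0)
Op 3: place WR@(2,3)
Op 4: place BN@(3,3)
Op 5: place WR@(4,1)
Per-piece attacks for B:
  BQ@(1,0): attacks (1,1) (1,2) (1,3) (1,4) (2,0) (3,0) (4,0) (0,0) (2,1) (3,2) (4,3) (0,1) [ray(1,0) blocked at (4,0)]
  BN@(3,3): attacks (1,4) (4,1) (2,1) (1,2)
  BN@(4,0): attacks (3,2) (2,1)
Union (13 distinct): (0,0) (0,1) (1,1) (1,2) (1,3) (1,4) (2,0) (2,1) (3,0) (3,2) (4,0) (4,1) (4,3)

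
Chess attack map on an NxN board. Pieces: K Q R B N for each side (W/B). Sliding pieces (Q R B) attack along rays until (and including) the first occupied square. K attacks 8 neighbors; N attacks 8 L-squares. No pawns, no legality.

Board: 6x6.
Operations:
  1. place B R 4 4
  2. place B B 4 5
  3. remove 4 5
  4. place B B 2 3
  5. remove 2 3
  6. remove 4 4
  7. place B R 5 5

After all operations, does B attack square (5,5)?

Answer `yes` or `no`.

Op 1: place BR@(4,4)
Op 2: place BB@(4,5)
Op 3: remove (4,5)
Op 4: place BB@(2,3)
Op 5: remove (2,3)
Op 6: remove (4,4)
Op 7: place BR@(5,5)
Per-piece attacks for B:
  BR@(5,5): attacks (5,4) (5,3) (5,2) (5,1) (5,0) (4,5) (3,5) (2,5) (1,5) (0,5)
B attacks (5,5): no

Answer: no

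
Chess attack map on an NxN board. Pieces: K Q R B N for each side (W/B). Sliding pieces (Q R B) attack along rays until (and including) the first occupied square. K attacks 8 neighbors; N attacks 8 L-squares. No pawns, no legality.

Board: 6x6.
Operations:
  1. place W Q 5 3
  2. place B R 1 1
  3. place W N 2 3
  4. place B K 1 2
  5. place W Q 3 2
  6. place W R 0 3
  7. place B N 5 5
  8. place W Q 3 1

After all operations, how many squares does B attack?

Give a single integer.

Op 1: place WQ@(5,3)
Op 2: place BR@(1,1)
Op 3: place WN@(2,3)
Op 4: place BK@(1,2)
Op 5: place WQ@(3,2)
Op 6: place WR@(0,3)
Op 7: place BN@(5,5)
Op 8: place WQ@(3,1)
Per-piece attacks for B:
  BR@(1,1): attacks (1,2) (1,0) (2,1) (3,1) (0,1) [ray(0,1) blocked at (1,2); ray(1,0) blocked at (3,1)]
  BK@(1,2): attacks (1,3) (1,1) (2,2) (0,2) (2,3) (2,1) (0,3) (0,1)
  BN@(5,5): attacks (4,3) (3,4)
Union (13 distinct): (0,1) (0,2) (0,3) (1,0) (1,1) (1,2) (1,3) (2,1) (2,2) (2,3) (3,1) (3,4) (4,3)

Answer: 13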